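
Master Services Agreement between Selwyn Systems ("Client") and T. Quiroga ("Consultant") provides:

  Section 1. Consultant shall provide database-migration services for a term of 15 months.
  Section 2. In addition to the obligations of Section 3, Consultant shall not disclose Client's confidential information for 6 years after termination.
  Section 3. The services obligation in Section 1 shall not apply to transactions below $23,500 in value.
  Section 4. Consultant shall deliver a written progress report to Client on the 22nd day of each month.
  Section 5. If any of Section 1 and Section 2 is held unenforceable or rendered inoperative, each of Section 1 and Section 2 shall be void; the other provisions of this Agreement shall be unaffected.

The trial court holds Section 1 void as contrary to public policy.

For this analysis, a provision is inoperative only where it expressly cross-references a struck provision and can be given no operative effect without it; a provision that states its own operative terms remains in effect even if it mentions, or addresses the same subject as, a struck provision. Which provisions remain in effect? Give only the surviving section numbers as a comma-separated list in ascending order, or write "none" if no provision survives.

Section 1 is struck. Section 3 does nothing except set the carve-out from the services obligation by reference to Section 1; with Section 1 gone it has no independent effect and is inoperative. Section 5 declares Section 1 and Section 2 mutually dependent; since one of them has fallen, all of them are of no effect. That brings down Section 2 as well. The remainder continues in force under Section 5. The provisions still in force are Section 4 and Section 5.

4, 5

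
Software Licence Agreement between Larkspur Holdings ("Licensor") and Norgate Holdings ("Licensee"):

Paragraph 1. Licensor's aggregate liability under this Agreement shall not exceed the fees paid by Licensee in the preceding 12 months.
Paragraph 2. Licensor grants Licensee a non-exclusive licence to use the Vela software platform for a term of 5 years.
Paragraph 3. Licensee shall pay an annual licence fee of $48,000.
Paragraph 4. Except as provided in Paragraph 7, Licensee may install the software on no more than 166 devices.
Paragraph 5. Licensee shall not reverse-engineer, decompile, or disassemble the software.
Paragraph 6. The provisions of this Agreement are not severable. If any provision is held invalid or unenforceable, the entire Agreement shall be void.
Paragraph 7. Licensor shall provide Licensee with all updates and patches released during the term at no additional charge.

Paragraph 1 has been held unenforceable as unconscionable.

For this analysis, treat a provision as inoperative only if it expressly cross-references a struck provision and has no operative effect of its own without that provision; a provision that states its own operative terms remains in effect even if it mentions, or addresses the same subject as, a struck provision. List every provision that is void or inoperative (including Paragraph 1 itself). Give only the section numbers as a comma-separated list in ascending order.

Paragraph 1 is struck. Nothing else in the Agreement is defined by reference to Paragraph 1. Paragraph 6 provides that the Agreement is not severable, so the invalidity of any one provision voids the entire Agreement. No provision of the Agreement survives.

1, 2, 3, 4, 5, 6, 7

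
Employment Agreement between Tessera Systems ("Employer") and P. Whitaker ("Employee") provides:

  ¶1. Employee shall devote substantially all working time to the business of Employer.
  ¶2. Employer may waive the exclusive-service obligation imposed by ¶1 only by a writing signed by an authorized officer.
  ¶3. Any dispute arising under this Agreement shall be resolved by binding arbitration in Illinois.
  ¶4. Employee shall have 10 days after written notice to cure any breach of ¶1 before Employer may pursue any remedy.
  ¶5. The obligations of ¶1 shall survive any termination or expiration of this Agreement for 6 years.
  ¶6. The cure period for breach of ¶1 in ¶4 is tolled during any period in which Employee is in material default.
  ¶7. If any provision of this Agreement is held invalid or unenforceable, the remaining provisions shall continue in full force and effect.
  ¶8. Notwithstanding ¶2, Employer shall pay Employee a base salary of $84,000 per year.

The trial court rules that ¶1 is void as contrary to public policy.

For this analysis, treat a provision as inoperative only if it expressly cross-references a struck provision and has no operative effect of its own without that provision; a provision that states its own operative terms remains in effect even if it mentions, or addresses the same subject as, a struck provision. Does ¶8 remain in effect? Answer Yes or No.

Yes

¶1 is struck. ¶2 operates only by reference to ¶1, so it falls with ¶1. ¶4 merely fixes the cure period for breach of ¶1; with ¶1 gone it has nothing to operate on and falls away. ¶5 merely fixes the survival period for ¶1; with ¶1 gone it has nothing to operate on and falls away. ¶6 has no operative effect of its own apart from ¶4 and is therefore inoperative. Although ¶8 refers to ¶2, its operative terms do not depend on ¶2, so it remains in effect. ¶7 is a severability clause and preserves every provision that can still be given independent effect. That leaves ¶3, ¶7, and ¶8 in effect. ¶8 is among the surviving provisions, so the answer is yes.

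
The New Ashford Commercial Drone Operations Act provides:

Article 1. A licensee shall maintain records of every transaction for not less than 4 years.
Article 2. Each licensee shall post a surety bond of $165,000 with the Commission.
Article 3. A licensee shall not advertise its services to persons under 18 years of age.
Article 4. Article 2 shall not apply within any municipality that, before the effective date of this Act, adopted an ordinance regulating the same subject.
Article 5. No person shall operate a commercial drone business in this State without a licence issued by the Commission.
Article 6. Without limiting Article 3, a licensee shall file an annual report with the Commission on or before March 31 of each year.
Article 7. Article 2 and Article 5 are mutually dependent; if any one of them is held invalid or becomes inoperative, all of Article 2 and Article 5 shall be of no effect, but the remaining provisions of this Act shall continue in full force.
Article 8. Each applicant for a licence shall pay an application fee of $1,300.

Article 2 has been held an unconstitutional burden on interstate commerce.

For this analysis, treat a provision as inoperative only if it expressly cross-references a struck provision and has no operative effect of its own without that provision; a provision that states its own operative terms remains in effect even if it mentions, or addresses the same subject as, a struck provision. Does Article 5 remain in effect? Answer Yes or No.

Article 2 is struck. Article 4 has no operative effect of its own apart from Article 2 and is therefore inoperative. Article 7 declares Article 2 and Article 5 mutually dependent; since one of them has fallen, all of them are of no effect. That brings down Article 5 as well. The remainder continues in force under Article 7. The provisions still in force are Article 1, Article 3, Article 6, Article 7, and Article 8. Article 5 is among the inoperative provisions, so the answer is no.

No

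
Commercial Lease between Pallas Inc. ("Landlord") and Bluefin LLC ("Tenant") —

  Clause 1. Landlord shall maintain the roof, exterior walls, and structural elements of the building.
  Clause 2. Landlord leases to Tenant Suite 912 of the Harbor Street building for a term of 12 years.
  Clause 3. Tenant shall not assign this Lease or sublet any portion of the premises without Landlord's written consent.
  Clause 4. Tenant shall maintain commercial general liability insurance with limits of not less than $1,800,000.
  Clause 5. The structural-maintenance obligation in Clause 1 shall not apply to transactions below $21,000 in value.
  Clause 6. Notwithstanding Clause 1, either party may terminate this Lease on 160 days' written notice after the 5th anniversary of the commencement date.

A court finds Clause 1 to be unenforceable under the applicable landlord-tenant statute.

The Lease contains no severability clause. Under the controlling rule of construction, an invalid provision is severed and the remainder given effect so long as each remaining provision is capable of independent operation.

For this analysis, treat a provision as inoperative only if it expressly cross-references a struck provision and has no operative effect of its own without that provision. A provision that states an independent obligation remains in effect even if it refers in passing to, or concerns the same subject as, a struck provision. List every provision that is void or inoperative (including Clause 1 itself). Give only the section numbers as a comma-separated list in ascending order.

Clause 1 is struck. Clause 5 has no operative effect of its own apart from Clause 1 and is therefore inoperative. Although Clause 6 refers to Clause 1, its operative terms do not depend on Clause 1, so it remains in effect. With no severability clause, the stated default rule severs what cannot stand and enforces each remaining provision that can operate on its own. Clause 2, Clause 3, Clause 4, and Clause 6 remain in effect.

1, 5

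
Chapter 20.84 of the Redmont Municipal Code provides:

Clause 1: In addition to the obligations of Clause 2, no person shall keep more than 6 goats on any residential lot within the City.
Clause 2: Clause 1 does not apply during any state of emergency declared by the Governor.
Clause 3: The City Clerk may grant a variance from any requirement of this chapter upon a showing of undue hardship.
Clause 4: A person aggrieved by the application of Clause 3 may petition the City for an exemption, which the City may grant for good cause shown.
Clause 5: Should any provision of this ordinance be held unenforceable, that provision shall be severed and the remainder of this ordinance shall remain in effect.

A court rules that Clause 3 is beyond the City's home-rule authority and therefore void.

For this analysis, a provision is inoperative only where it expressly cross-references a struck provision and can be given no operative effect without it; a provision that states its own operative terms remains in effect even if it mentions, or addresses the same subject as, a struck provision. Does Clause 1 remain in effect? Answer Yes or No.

Clause 3 is struck. Clause 4 operates only by reference to Clause 3, so it falls with Clause 3. Under the severability clause in Clause 5, the remaining provisions continue in force. Clause 1, Clause 2, and Clause 5 remain in effect. Clause 1 is among the surviving provisions, so the answer is yes.

Yes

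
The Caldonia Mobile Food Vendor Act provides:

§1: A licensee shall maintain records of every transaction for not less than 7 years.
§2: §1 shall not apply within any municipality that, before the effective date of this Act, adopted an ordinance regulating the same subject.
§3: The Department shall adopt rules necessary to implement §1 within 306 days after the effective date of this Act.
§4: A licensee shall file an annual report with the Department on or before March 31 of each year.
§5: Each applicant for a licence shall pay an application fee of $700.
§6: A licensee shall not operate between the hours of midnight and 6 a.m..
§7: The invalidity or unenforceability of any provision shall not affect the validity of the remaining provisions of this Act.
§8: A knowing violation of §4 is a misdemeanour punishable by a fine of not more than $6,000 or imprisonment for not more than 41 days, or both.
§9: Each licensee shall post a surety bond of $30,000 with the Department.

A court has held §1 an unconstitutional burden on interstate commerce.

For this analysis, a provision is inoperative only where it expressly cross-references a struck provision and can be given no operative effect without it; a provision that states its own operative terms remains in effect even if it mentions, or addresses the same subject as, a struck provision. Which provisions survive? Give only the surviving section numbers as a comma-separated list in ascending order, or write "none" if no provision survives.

§1 is struck. The only function of §2 is the local-preemption carve-out from §1, so it cannot stand once §1 is removed. §3 merely fixes the rulemaking mandate for §1; with §1 gone it has nothing to operate on and falls away. Under the severability clause in §7, the remaining provisions continue in force. The provisions still in force are §4, §5, §6, §7, §8, and §9.

4, 5, 6, 7, 8, 9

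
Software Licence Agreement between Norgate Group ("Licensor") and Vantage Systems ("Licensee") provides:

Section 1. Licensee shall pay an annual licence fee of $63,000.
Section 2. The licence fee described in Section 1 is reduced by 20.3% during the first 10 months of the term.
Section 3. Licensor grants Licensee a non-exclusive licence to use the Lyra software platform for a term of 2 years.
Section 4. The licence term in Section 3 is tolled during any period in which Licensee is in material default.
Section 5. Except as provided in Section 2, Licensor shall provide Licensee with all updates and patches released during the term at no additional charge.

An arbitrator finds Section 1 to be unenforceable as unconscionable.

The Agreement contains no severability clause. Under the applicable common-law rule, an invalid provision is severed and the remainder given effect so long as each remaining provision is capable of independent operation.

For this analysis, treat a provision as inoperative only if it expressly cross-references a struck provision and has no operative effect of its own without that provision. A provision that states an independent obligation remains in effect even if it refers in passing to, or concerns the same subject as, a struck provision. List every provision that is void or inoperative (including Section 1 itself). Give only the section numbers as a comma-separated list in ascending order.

1, 2

Section 1 is struck. Section 2 has no operative effect of its own apart from Section 1 and is therefore inoperative. Section 5 mentions Section 2 but its own obligation stands independently of Section 2, so Section 5 is not affected. With no severability clause, the stated default rule severs what cannot stand and enforces each remaining provision that can operate on its own. That leaves Section 3, Section 4, and Section 5 in effect.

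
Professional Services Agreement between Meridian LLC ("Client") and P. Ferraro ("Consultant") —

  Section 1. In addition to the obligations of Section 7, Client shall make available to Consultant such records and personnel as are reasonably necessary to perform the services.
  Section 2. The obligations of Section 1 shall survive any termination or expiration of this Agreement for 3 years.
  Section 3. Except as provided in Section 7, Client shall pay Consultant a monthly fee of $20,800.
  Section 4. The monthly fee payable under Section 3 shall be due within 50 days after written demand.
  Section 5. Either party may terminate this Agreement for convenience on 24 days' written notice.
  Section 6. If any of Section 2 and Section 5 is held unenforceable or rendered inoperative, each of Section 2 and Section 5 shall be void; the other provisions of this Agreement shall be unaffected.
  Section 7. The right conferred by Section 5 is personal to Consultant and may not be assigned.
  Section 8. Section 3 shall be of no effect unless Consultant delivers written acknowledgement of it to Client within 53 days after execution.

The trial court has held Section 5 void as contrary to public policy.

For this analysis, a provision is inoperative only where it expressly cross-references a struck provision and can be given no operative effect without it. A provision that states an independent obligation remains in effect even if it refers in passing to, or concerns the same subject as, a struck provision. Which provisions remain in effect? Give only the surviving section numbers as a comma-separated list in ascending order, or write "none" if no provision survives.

Section 5 is struck. Section 7 operates only by reference to Section 5, so it falls with Section 5. Although Section 3 refers to Section 7, its operative terms do not depend on Section 7, so it remains in effect. Section 1 mentions Section 7 but its own obligation stands independently of Section 7, so Section 1 is not affected. Section 6 declares Section 2 and Section 5 mutually dependent; since one of them has fallen, all of them are of no effect. That brings down Section 2 as well. The remainder continues in force under Section 6. The provisions still in force are Section 1, Section 3, Section 4, Section 6, and Section 8.

1, 3, 4, 6, 8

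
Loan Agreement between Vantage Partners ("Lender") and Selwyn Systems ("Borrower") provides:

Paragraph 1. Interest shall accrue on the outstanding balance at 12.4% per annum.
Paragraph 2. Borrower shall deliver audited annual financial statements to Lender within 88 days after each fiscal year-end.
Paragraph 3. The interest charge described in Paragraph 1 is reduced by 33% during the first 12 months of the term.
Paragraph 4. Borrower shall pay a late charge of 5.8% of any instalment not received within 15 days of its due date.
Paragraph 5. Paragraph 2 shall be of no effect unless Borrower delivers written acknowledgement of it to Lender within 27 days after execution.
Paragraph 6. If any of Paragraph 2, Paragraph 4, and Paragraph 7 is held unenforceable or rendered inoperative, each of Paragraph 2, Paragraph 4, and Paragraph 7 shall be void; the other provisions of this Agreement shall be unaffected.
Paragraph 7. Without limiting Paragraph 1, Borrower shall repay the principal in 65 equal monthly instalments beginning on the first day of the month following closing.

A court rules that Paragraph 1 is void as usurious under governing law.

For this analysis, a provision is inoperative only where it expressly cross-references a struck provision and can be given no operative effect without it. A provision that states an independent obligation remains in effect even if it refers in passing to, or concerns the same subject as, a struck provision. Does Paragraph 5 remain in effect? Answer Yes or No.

Yes

Paragraph 1 is struck. Paragraph 3 does nothing except set the introductory reduction to the interest charge by reference to Paragraph 1; with Paragraph 1 gone it has no independent effect and is inoperative. Although Paragraph 7 refers to Paragraph 1, its operative terms do not depend on Paragraph 1, so it remains in effect. Paragraph 6 ties Paragraph 2, Paragraph 4, and Paragraph 7 together, but none of those is affected here; the remaining provisions continue in force under Paragraph 6. That leaves Paragraph 2, Paragraph 4, Paragraph 5, Paragraph 6, and Paragraph 7 in effect. Paragraph 5 is among the surviving provisions, so the answer is yes.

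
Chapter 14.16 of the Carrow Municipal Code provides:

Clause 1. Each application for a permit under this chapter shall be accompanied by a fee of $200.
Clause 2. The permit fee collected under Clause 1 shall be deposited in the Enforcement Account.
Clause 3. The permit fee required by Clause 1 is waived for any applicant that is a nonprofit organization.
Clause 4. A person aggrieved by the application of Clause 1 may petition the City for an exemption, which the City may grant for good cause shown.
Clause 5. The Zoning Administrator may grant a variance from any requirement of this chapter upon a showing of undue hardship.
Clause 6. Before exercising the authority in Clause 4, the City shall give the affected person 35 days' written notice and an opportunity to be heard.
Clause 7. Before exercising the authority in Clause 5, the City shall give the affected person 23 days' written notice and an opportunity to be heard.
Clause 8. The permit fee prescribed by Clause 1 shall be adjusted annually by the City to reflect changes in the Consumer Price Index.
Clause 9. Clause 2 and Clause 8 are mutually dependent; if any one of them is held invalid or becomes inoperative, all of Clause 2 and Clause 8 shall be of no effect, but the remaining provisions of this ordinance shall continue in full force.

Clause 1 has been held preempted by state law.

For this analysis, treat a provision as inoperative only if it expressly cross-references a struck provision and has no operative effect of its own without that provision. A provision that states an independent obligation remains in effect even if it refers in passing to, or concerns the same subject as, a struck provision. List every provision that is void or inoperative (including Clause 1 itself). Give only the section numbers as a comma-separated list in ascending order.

1, 2, 3, 4, 6, 8

Clause 1 is struck. Clause 2 has no operative effect of its own apart from Clause 1 and is therefore inoperative. Clause 3 has no operative effect of its own apart from Clause 1 and is therefore inoperative. The only function of Clause 4 is the exemption procedure for Clause 1, so it cannot stand once Clause 1 is removed. Clause 8 does nothing except set the indexation of the permit fee by reference to Clause 1; with Clause 1 gone it has no independent effect and is inoperative. Clause 6 merely fixes the notice-and-hearing requirement for Clause 4; with Clause 4 gone it has nothing to operate on and falls away. Clause 9 declares Clause 2 and Clause 8 mutually dependent; since one of them has fallen, all of them are of no effect. The remainder continues in force under Clause 9. The provisions still in force are Clause 5, Clause 7, and Clause 9.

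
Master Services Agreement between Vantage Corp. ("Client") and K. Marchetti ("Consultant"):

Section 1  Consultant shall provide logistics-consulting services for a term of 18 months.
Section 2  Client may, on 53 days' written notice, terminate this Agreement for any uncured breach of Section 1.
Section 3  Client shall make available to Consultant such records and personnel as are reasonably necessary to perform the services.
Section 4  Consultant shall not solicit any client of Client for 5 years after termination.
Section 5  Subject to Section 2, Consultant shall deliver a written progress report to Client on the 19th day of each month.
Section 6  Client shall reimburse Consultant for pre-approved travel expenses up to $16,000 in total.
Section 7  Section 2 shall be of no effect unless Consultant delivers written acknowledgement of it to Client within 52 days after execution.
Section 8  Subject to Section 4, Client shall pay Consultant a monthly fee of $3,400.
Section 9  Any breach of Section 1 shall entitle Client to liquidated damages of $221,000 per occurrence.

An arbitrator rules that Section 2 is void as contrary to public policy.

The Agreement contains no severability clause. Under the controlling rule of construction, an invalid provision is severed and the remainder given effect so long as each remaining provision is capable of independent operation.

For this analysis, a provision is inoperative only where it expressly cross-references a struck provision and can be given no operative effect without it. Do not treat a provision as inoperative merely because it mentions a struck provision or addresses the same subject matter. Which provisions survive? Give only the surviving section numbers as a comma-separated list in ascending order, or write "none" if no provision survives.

1, 3, 4, 5, 6, 8, 9

Section 2 is struck. Section 7 operates only by reference to Section 2, so it falls with Section 2. Although Section 5 refers to Section 2, its operative terms do not depend on Section 2, so it remains in effect. Under the stated default rule, only provisions that cannot operate independently fall away; the rest are enforced. That leaves Section 1, Section 3, Section 4, Section 5, Section 6, Section 8, and Section 9 in effect.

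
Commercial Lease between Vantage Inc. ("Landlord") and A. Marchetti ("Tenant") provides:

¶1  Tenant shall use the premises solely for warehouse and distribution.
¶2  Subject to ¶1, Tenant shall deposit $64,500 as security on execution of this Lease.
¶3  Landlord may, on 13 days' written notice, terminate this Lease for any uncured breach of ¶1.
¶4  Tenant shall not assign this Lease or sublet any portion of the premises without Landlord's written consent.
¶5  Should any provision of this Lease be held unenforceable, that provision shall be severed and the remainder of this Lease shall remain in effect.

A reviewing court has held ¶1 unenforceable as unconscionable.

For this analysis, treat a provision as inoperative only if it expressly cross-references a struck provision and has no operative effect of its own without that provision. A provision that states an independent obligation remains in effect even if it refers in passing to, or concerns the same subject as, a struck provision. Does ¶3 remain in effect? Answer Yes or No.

No

¶1 is struck. ¶3 operates only by reference to ¶1, so it falls with ¶1. ¶2 mentions ¶1 but its own obligation stands independently of ¶1, so ¶2 is not affected. Under the severability clause in ¶5, the remaining provisions continue in force. The provisions still in force are ¶2, ¶4, and ¶5. ¶3 is among the inoperative provisions, so the answer is no.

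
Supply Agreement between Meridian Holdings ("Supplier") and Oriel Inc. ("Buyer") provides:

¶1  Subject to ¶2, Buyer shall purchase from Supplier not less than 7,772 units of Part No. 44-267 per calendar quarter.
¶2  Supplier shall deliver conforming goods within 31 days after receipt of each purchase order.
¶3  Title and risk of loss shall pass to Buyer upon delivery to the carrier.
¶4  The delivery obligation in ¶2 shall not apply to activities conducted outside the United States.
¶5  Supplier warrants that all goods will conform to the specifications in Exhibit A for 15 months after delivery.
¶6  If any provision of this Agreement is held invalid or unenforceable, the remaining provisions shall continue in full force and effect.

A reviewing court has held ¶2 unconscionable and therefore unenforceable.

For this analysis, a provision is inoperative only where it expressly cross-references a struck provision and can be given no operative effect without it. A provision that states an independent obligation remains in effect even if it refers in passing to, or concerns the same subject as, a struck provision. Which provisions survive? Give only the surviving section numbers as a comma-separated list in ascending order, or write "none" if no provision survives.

1, 3, 5, 6

¶2 is struck. The whole of ¶4 is the carve-out from the delivery obligation, defined by reference to ¶2, so ¶4 cannot stand once ¶2 is removed. Although ¶1 refers to ¶2, its operative terms do not depend on ¶2, so it remains in effect. ¶6 is a severability clause and preserves every provision that can still be given independent effect. ¶1, ¶3, ¶5, and ¶6 remain in effect.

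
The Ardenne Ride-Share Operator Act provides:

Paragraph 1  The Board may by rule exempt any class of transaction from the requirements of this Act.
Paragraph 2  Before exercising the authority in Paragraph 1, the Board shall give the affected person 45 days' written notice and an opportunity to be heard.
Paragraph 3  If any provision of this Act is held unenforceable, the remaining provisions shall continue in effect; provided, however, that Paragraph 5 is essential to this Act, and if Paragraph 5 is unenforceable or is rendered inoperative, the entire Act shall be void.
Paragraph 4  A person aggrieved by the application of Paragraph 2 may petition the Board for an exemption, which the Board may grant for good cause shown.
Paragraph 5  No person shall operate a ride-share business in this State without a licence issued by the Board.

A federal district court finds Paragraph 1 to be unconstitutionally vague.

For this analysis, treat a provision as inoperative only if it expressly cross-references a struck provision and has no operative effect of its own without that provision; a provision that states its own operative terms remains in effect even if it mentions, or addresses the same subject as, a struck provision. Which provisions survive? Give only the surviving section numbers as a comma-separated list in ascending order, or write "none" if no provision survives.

3, 5

Paragraph 1 is struck. Paragraph 2 operates only by reference to Paragraph 1, so it falls with Paragraph 1. Paragraph 4 operates only by reference to Paragraph 2, so it falls with Paragraph 2. Paragraph 3 makes Paragraph 5 an essential term, but Paragraph 5 is unaffected, so the severability proviso in Paragraph 3 preserves the remaining provisions. Paragraph 3 and Paragraph 5 remain in effect.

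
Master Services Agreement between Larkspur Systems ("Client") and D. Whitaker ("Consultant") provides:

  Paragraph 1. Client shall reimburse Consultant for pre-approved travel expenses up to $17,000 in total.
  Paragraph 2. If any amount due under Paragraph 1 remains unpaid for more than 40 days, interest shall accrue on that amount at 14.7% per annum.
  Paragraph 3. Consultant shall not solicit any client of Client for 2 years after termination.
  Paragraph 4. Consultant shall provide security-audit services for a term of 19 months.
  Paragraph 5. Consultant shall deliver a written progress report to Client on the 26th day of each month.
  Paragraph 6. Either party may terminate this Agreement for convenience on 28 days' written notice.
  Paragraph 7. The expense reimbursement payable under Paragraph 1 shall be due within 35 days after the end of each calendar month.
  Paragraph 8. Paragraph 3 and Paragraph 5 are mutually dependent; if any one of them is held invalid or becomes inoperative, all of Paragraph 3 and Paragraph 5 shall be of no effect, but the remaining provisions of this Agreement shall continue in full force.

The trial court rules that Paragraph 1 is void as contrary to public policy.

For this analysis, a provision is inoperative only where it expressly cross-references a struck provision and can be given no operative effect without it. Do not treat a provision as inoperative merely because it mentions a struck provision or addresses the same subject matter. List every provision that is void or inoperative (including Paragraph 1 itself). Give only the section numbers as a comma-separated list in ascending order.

1, 2, 7

Paragraph 1 is struck. Paragraph 2 does nothing except set the default interest on the expense reimbursement by reference to Paragraph 1; with Paragraph 1 gone it has no independent effect and is inoperative. The whole of Paragraph 7 is the payment deadline for the expense reimbursement, defined by reference to Paragraph 1, so Paragraph 7 cannot stand once Paragraph 1 is removed. Paragraph 8 ties Paragraph 3 and Paragraph 5 together, but none of those is affected here; the remaining provisions continue in force under Paragraph 8. That leaves Paragraph 3, Paragraph 4, Paragraph 5, Paragraph 6, and Paragraph 8 in effect.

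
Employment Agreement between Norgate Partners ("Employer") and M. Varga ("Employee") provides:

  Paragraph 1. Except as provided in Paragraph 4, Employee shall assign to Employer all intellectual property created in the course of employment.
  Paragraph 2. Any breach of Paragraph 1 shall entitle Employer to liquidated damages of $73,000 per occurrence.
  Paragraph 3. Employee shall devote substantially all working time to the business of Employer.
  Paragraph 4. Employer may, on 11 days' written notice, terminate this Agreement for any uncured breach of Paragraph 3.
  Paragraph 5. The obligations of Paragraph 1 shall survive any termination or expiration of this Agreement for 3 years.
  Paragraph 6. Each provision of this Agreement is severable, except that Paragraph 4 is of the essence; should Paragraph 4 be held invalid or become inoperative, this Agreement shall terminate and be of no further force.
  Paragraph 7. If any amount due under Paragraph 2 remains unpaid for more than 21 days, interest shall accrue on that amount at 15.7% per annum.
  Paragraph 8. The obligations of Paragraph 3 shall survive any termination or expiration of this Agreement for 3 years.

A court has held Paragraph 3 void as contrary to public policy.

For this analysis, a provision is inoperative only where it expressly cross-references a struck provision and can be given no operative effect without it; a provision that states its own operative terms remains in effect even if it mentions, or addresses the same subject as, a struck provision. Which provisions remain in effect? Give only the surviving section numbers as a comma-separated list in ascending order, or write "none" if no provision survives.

none

Paragraph 3 is struck. Paragraph 4 merely fixes the termination right for breach of Paragraph 3; with Paragraph 3 gone it has nothing to operate on and falls away. Paragraph 8 operates only by reference to Paragraph 3, so it falls with Paragraph 3. Paragraph 6 makes Paragraph 4 an essential term, and Paragraph 4 has been rendered inoperative by the cascade; under Paragraph 6, the entire Agreement is therefore void. No provision of the Agreement survives.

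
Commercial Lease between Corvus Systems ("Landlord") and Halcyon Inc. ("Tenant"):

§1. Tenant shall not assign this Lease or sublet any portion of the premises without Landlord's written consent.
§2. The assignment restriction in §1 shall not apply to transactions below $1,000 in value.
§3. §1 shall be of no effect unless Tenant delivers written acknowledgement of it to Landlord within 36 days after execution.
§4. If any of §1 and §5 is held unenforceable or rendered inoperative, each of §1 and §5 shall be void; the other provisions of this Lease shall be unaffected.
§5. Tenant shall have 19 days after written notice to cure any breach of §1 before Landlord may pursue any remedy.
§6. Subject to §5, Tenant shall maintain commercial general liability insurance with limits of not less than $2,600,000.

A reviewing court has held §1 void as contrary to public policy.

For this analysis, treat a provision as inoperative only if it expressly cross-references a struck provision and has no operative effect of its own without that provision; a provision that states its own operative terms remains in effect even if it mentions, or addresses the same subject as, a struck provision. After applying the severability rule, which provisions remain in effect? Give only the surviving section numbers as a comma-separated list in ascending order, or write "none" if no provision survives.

4, 6

§1 is struck. The whole of §2 is the carve-out from the assignment restriction, defined by reference to §1, so §2 cannot stand once §1 is removed. §3 operates only by reference to §1, so it falls with §1. §5 merely fixes the cure period for breach of §1; with §1 gone it has nothing to operate on and falls away. Although §6 refers to §5, its operative terms do not depend on §5, so it remains in effect. §4 declares §1 and §5 mutually dependent; since one of them has fallen, all of them are of no effect. The remainder continues in force under §4. The provisions still in force are §4 and §6.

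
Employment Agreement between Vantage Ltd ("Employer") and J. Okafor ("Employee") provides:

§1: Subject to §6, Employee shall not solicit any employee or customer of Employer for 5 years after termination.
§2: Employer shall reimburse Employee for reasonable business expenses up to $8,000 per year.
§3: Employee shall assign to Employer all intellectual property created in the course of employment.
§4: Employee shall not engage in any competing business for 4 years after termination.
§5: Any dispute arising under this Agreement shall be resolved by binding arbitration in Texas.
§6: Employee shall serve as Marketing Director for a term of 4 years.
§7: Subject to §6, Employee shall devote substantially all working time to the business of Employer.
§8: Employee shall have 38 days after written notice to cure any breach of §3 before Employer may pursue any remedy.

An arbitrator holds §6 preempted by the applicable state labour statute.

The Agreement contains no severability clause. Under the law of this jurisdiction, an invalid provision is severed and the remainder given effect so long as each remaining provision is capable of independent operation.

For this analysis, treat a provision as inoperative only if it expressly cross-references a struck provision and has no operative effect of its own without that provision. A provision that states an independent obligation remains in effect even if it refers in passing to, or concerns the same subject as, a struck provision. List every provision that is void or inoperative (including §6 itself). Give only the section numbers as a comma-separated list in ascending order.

§6 is struck. Although §1 refers to §6, its operative terms do not depend on §6, so it remains in effect. §7 mentions §6 but its own obligation stands independently of §6, so §7 is not affected. No other provision's operative terms depend on §6. Under the stated default rule, only provisions that cannot operate independently fall away; the rest are enforced. §1, §2, §3, §4, §5, §7, and §8 remain in effect.

6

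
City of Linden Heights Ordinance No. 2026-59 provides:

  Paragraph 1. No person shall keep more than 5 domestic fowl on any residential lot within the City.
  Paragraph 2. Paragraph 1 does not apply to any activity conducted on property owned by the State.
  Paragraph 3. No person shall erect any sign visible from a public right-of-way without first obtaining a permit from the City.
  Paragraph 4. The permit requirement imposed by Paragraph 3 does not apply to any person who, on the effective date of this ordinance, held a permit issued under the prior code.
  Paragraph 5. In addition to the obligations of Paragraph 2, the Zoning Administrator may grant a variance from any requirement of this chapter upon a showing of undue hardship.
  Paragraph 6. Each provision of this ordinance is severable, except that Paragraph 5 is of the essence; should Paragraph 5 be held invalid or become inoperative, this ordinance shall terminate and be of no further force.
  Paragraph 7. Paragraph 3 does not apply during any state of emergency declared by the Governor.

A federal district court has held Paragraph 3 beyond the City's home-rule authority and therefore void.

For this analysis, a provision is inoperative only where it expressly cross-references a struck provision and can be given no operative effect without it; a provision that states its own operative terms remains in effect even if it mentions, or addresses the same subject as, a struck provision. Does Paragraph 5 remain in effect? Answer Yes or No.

Paragraph 3 is struck. The only function of Paragraph 4 is the grandfather exemption from Paragraph 3, so it cannot stand once Paragraph 3 is removed. The only function of Paragraph 7 is the emergency suspension of Paragraph 3, so it cannot stand once Paragraph 3 is removed. Paragraph 6 makes Paragraph 5 an essential term, but Paragraph 5 is unaffected, so the severability proviso in Paragraph 6 preserves the remaining provisions. Paragraph 1, Paragraph 2, Paragraph 5, and Paragraph 6 remain in effect. Paragraph 5 is among the surviving provisions, so the answer is yes.

Yes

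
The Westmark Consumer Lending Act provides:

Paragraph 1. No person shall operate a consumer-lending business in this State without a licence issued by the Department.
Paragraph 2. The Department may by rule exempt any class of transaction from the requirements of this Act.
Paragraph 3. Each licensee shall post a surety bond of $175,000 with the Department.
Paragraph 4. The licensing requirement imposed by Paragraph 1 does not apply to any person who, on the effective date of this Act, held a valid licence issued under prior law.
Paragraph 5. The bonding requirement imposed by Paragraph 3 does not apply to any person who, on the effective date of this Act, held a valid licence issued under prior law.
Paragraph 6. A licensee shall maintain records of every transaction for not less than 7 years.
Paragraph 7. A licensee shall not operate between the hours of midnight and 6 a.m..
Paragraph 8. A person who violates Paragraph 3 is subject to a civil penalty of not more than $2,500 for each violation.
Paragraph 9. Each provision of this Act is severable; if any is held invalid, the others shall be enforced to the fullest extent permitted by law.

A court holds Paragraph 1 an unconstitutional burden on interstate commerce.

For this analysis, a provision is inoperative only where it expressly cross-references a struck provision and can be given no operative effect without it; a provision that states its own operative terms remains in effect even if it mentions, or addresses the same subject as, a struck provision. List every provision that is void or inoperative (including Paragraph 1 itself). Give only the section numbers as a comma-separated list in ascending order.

1, 4

Paragraph 1 is struck. Paragraph 4 has no operative effect of its own apart from Paragraph 1 and is therefore inoperative. Under the severability clause in Paragraph 9, the remaining provisions continue in force. Paragraph 2, Paragraph 3, Paragraph 5, Paragraph 6, Paragraph 7, Paragraph 8, and Paragraph 9 remain in effect.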